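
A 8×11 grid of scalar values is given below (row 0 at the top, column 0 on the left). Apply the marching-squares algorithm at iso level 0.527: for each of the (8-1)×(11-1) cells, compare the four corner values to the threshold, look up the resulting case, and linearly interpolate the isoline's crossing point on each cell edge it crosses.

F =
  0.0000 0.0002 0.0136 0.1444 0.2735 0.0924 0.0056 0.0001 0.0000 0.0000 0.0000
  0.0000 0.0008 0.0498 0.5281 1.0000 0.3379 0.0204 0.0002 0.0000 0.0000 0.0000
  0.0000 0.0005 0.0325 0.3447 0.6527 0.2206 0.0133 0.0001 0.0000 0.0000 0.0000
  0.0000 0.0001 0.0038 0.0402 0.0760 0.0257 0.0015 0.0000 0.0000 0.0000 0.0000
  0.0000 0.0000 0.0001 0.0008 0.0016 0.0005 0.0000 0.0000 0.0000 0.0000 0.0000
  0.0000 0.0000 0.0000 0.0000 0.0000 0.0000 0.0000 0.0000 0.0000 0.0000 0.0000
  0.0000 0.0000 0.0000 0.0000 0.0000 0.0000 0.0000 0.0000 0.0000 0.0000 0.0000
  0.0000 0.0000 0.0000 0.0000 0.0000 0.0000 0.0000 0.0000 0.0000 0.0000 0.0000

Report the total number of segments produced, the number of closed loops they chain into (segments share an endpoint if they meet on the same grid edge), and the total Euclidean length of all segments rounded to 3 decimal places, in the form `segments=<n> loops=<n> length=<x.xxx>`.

cell (0,2): code 0100 → (0.997,3.000)–(1.000,2.998)
cell (0,3): code 1100 → (0.349,4.000)–(0.997,3.000)
cell (0,4): code 1000 → (1.000,4.714)–(0.349,4.000)
cell (1,2): code 0010 → (1.000,2.998)–(1.006,3.000)
cell (1,3): code 0111 → (1.006,3.000)–(2.000,3.592)
cell (1,4): code 1001 → (2.000,4.291)–(1.000,4.714)
cell (2,3): code 0010 → (2.000,3.592)–(2.218,4.000)
cell (2,4): code 0001 → (2.218,4.000)–(2.000,4.291)
total: 8 segments, chained into 1 closed loop(s), length Σ = 5.237399

segments=8 loops=1 length=5.237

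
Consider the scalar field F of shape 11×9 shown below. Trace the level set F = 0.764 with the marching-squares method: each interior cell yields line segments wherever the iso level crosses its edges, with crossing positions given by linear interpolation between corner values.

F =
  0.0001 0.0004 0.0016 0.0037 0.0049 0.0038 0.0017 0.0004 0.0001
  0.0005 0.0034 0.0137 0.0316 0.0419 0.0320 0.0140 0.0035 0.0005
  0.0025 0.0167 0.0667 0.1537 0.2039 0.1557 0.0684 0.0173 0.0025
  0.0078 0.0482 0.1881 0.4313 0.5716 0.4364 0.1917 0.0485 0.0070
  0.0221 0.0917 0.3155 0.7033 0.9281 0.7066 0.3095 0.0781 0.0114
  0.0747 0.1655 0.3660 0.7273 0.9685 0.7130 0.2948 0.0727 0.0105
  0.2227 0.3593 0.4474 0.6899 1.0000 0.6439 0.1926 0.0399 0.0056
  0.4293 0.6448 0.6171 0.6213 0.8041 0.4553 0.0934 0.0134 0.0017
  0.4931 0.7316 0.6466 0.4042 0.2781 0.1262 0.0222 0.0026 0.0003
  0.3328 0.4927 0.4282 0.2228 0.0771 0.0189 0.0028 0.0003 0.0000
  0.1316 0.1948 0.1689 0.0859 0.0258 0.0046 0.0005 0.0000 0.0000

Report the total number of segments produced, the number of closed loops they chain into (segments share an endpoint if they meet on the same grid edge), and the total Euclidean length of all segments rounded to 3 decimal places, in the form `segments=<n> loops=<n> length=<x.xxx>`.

cell (3,3): code 0100 → (3.540,4.000)–(4.000,3.270)
cell (3,4): code 1000 → (4.000,4.741)–(3.540,4.000)
cell (4,3): code 0110 → (4.000,3.270)–(5.000,3.152)
cell (4,4): code 1001 → (5.000,4.800)–(4.000,4.741)
cell (5,3): code 0110 → (5.000,3.152)–(6.000,3.239)
cell (5,4): code 1001 → (6.000,4.663)–(5.000,4.800)
cell (6,3): code 0110 → (6.000,3.239)–(7.000,3.781)
cell (6,4): code 1001 → (7.000,4.115)–(6.000,4.663)
cell (7,3): code 0010 → (7.000,3.781)–(7.076,4.000)
cell (7,4): code 0001 → (7.076,4.000)–(7.000,4.115)
total: 10 segments, chained into 1 closed loop(s), length Σ = 8.404752

segments=10 loops=1 length=8.405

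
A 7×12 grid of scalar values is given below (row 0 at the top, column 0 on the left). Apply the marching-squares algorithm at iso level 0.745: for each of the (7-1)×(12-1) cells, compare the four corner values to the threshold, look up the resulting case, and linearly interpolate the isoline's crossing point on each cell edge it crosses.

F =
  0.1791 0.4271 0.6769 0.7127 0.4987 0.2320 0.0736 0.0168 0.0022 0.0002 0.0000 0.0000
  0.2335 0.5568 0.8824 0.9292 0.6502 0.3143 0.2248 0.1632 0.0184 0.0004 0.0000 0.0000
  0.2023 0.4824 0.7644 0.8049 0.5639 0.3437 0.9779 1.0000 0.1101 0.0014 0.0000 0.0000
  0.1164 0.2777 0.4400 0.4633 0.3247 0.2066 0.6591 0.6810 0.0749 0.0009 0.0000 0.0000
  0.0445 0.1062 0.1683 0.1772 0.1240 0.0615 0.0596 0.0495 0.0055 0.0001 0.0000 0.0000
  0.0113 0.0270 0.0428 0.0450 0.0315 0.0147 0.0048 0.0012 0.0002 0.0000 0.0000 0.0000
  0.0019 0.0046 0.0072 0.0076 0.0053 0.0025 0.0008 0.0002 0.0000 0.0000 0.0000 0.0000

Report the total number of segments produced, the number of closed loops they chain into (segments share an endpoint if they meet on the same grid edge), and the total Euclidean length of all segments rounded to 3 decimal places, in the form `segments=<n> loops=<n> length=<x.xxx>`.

cell (0,1): code 0100 → (0.331,2.000)–(1.000,1.578)
cell (0,2): code 1100 → (0.149,3.000)–(0.331,2.000)
cell (0,3): code 1000 → (1.000,3.660)–(0.149,3.000)
cell (1,1): code 0110 → (1.000,1.578)–(2.000,1.931)
cell (1,3): code 1001 → (2.000,3.249)–(1.000,3.660)
cell (1,5): code 0100 → (1.691,6.000)–(2.000,5.633)
cell (1,6): code 1100 → (1.695,7.000)–(1.691,6.000)
cell (1,7): code 1000 → (2.000,7.287)–(1.695,7.000)
cell (2,1): code 0010 → (2.000,1.931)–(2.060,2.000)
cell (2,2): code 0011 → (2.060,2.000)–(2.175,3.000)
cell (2,3): code 0001 → (2.175,3.000)–(2.000,3.249)
cell (2,5): code 0010 → (2.000,5.633)–(2.731,6.000)
cell (2,6): code 0011 → (2.731,6.000)–(2.799,7.000)
cell (2,7): code 0001 → (2.799,7.000)–(2.000,7.287)
total: 14 segments, chained into 2 closed loop(s), length Σ = 10.995591

segments=14 loops=2 length=10.996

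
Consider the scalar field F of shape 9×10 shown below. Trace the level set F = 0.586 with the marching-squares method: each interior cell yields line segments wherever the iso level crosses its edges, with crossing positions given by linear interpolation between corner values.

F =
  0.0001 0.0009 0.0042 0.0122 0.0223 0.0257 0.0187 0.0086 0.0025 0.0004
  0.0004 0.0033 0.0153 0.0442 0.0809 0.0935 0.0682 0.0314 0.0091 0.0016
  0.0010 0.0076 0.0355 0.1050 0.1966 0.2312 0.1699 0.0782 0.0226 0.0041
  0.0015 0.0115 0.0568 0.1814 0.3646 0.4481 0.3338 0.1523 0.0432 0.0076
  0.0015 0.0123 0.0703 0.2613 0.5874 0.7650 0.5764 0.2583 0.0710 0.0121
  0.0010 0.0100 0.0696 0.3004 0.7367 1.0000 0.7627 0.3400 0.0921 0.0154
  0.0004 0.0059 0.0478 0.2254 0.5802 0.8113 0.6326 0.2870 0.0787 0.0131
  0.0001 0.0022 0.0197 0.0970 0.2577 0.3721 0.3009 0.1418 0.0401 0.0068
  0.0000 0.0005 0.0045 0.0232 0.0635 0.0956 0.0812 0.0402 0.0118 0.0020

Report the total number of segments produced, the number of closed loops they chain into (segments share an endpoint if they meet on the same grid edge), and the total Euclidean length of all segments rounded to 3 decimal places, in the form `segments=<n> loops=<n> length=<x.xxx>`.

cell (3,3): code 0100 → (3.994,4.000)–(4.000,3.996)
cell (3,4): code 1100 → (3.435,5.000)–(3.994,4.000)
cell (3,5): code 1000 → (4.000,5.949)–(3.435,5.000)
cell (4,3): code 0110 → (4.000,3.996)–(5.000,3.655)
cell (4,5): code 1101 → (4.052,6.000)–(4.000,5.949)
cell (4,6): code 1000 → (5.000,6.418)–(4.052,6.000)
cell (5,3): code 0010 → (5.000,3.655)–(5.963,4.000)
cell (5,4): code 0111 → (5.963,4.000)–(6.000,4.025)
cell (5,6): code 1001 → (6.000,6.135)–(5.000,6.418)
cell (6,4): code 0010 → (6.000,4.025)–(6.513,5.000)
cell (6,5): code 0011 → (6.513,5.000)–(6.140,6.000)
cell (6,6): code 0001 → (6.140,6.000)–(6.000,6.135)
total: 12 segments, chained into 1 closed loop(s), length Σ = 8.893582

segments=12 loops=1 length=8.894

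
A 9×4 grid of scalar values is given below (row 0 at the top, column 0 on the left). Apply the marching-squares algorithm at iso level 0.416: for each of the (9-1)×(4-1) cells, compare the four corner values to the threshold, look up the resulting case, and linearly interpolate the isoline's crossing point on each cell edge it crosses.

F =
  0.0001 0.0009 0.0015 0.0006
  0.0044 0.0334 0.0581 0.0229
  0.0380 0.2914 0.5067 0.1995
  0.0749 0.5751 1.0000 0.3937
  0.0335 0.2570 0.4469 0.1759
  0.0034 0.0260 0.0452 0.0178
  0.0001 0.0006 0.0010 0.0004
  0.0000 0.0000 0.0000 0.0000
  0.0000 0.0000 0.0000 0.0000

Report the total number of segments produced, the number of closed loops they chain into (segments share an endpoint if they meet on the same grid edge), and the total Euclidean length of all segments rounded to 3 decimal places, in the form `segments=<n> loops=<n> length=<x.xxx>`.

cell (1,1): code 0100 → (1.798,2.000)–(2.000,1.579)
cell (1,2): code 1000 → (2.000,2.295)–(1.798,2.000)
cell (2,0): code 0100 → (2.439,1.000)–(3.000,0.682)
cell (2,1): code 1110 → (2.000,1.579)–(2.439,1.000)
cell (2,2): code 1001 → (3.000,2.963)–(2.000,2.295)
cell (3,0): code 0010 → (3.000,0.682)–(3.500,1.000)
cell (3,1): code 0111 → (3.500,1.000)–(4.000,1.837)
cell (3,2): code 1001 → (4.000,2.114)–(3.000,2.963)
cell (4,1): code 0010 → (4.000,1.837)–(4.077,2.000)
cell (4,2): code 0001 → (4.077,2.000)–(4.000,2.114)
total: 10 segments, chained into 1 closed loop(s), length Σ = 6.596241

segments=10 loops=1 length=6.596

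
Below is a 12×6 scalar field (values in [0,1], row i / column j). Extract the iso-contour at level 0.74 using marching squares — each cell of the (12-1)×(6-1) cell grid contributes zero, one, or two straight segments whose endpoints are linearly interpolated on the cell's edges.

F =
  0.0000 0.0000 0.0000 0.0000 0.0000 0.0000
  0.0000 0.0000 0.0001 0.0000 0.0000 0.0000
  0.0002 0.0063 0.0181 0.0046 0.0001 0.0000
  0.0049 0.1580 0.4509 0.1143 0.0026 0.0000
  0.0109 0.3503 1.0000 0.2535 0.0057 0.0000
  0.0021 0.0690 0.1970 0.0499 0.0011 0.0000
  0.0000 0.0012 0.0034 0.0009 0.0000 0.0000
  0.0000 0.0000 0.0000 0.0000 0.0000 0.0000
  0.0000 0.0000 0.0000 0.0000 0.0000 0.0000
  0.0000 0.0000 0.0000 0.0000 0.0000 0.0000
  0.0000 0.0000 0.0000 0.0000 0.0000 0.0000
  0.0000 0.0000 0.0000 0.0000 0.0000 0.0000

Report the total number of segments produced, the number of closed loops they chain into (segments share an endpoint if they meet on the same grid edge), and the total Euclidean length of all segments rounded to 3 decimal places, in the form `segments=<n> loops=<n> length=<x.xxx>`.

cell (3,1): code 0100 → (3.526,2.000)–(4.000,1.600)
cell (3,2): code 1000 → (4.000,2.348)–(3.526,2.000)
cell (4,1): code 0010 → (4.000,1.600)–(4.324,2.000)
cell (4,2): code 0001 → (4.324,2.000)–(4.000,2.348)
total: 4 segments, chained into 1 closed loop(s), length Σ = 2.198077

segments=4 loops=1 length=2.198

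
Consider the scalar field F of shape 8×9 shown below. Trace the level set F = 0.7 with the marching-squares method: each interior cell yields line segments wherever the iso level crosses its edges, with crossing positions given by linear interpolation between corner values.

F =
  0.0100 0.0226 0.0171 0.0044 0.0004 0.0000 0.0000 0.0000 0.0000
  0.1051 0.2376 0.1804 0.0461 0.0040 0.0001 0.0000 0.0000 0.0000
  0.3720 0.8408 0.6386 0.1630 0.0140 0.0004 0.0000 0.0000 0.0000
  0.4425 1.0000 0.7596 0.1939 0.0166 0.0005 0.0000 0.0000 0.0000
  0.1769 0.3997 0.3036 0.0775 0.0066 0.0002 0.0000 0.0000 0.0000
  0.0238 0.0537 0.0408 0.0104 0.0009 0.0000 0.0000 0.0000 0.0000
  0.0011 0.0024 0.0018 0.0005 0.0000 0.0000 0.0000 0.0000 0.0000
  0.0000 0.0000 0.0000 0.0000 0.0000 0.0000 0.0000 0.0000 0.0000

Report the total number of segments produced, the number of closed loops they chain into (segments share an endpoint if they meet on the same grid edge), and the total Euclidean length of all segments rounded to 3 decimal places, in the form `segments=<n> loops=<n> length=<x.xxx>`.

cell (1,0): code 0100 → (1.767,1.000)–(2.000,0.700)
cell (1,1): code 1000 → (2.000,1.696)–(1.767,1.000)
cell (2,0): code 0110 → (2.000,0.700)–(3.000,0.462)
cell (2,1): code 1101 → (2.507,2.000)–(2.000,1.696)
cell (2,2): code 1000 → (3.000,2.105)–(2.507,2.000)
cell (3,0): code 0010 → (3.000,0.462)–(3.500,1.000)
cell (3,1): code 0011 → (3.500,1.000)–(3.131,2.000)
cell (3,2): code 0001 → (3.131,2.000)–(3.000,2.105)
total: 8 segments, chained into 1 closed loop(s), length Σ = 5.205931

segments=8 loops=1 length=5.206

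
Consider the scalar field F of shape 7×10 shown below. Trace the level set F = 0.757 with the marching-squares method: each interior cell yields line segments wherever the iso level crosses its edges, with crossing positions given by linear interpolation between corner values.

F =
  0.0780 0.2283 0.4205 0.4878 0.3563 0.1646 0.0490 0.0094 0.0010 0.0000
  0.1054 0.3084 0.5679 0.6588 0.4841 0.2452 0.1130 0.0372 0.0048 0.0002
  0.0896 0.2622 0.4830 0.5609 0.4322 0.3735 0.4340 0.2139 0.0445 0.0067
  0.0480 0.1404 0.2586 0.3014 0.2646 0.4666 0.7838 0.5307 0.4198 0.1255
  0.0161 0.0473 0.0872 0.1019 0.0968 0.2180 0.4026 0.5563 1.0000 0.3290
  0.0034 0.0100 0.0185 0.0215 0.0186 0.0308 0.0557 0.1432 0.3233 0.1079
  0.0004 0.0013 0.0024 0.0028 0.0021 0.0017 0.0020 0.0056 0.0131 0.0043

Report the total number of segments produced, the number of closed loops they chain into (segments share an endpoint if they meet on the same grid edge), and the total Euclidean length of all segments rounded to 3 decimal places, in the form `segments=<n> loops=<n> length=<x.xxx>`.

segments=8 loops=2 length=2.890

cell (2,5): code 0100 → (2.923,6.000)–(3.000,5.916)
cell (2,6): code 1000 → (3.000,6.106)–(2.923,6.000)
cell (3,5): code 0010 → (3.000,5.916)–(3.070,6.000)
cell (3,6): code 0001 → (3.070,6.000)–(3.000,6.106)
cell (3,7): code 0100 → (3.581,8.000)–(4.000,7.452)
cell (3,8): code 1000 → (4.000,8.362)–(3.581,8.000)
cell (4,7): code 0010 → (4.000,7.452)–(4.359,8.000)
cell (4,8): code 0001 → (4.359,8.000)–(4.000,8.362)
total: 8 segments, chained into 2 closed loop(s), length Σ = 2.889799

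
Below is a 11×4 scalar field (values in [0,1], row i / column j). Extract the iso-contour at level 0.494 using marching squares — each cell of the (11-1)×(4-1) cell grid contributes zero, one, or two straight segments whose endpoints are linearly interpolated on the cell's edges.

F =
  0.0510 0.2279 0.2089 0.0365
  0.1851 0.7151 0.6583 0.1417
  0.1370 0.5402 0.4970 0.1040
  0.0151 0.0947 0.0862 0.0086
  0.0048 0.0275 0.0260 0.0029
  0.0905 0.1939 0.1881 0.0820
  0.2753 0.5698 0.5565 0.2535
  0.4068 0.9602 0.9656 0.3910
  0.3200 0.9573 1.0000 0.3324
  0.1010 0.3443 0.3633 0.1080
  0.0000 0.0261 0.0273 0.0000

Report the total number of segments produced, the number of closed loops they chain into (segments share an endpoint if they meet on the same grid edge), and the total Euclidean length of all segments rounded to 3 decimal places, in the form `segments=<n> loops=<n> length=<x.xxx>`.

cell (0,0): code 0100 → (0.546,1.000)–(1.000,0.583)
cell (0,1): code 1100 → (0.634,2.000)–(0.546,1.000)
cell (0,2): code 1000 → (1.000,2.318)–(0.634,2.000)
cell (1,0): code 0110 → (1.000,0.583)–(2.000,0.885)
cell (1,2): code 1001 → (2.000,2.008)–(1.000,2.318)
cell (2,0): code 0010 → (2.000,0.885)–(2.104,1.000)
cell (2,1): code 0011 → (2.104,1.000)–(2.007,2.000)
cell (2,2): code 0001 → (2.007,2.000)–(2.000,2.008)
cell (5,0): code 0100 → (5.798,1.000)–(6.000,0.743)
cell (5,1): code 1100 → (5.830,2.000)–(5.798,1.000)
cell (5,2): code 1000 → (6.000,2.206)–(5.830,2.000)
cell (6,0): code 0110 → (6.000,0.743)–(7.000,0.158)
cell (6,2): code 1001 → (7.000,2.821)–(6.000,2.206)
cell (7,0): code 0110 → (7.000,0.158)–(8.000,0.273)
cell (7,2): code 1001 → (8.000,2.758)–(7.000,2.821)
cell (8,0): code 0010 → (8.000,0.273)–(8.756,1.000)
cell (8,1): code 0011 → (8.756,1.000)–(8.795,2.000)
cell (8,2): code 0001 → (8.795,2.000)–(8.000,2.758)
total: 18 segments, chained into 2 closed loop(s), length Σ = 14.449548

segments=18 loops=2 length=14.450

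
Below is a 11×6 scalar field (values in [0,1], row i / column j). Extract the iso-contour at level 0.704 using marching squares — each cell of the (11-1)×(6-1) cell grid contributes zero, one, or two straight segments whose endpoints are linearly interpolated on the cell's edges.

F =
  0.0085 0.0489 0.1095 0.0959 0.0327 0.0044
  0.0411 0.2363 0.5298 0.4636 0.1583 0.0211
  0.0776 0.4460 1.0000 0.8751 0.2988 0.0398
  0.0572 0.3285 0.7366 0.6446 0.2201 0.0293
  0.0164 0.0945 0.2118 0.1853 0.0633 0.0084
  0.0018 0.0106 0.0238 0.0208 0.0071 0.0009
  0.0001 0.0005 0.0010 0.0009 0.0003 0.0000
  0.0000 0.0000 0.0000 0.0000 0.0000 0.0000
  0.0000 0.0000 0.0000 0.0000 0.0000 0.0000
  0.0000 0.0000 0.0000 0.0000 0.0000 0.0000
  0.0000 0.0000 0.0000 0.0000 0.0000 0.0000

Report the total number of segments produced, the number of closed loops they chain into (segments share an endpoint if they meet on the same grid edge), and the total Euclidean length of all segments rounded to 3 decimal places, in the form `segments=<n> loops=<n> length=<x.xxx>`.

cell (1,1): code 0100 → (1.370,2.000)–(2.000,1.466)
cell (1,2): code 1100 → (1.584,3.000)–(1.370,2.000)
cell (1,3): code 1000 → (2.000,3.297)–(1.584,3.000)
cell (2,1): code 0110 → (2.000,1.466)–(3.000,1.920)
cell (2,2): code 1011 → (3.000,2.354)–(2.742,3.000)
cell (2,3): code 0001 → (2.742,3.000)–(2.000,3.297)
cell (3,1): code 0010 → (3.000,1.920)–(3.062,2.000)
cell (3,2): code 0001 → (3.062,2.000)–(3.000,2.354)
total: 8 segments, chained into 1 closed loop(s), length Σ = 5.413189

segments=8 loops=1 length=5.413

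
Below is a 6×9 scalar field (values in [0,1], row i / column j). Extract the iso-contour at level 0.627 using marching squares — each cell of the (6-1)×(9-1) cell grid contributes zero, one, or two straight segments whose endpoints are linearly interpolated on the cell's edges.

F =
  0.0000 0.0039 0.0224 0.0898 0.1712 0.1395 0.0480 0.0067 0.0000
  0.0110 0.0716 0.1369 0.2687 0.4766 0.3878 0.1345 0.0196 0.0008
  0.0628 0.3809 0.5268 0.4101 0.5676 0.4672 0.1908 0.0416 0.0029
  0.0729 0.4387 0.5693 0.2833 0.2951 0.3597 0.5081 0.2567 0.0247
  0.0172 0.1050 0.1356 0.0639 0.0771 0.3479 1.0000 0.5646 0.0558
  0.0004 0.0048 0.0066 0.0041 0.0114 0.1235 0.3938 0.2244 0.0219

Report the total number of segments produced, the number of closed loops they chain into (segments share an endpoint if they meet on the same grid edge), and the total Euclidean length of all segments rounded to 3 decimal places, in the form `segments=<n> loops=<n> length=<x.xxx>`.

segments=4 loops=1 length=3.989

cell (3,5): code 0100 → (3.242,6.000)–(4.000,5.428)
cell (3,6): code 1000 → (4.000,6.857)–(3.242,6.000)
cell (4,5): code 0010 → (4.000,5.428)–(4.615,6.000)
cell (4,6): code 0001 → (4.615,6.000)–(4.000,6.857)
total: 4 segments, chained into 1 closed loop(s), length Σ = 3.988770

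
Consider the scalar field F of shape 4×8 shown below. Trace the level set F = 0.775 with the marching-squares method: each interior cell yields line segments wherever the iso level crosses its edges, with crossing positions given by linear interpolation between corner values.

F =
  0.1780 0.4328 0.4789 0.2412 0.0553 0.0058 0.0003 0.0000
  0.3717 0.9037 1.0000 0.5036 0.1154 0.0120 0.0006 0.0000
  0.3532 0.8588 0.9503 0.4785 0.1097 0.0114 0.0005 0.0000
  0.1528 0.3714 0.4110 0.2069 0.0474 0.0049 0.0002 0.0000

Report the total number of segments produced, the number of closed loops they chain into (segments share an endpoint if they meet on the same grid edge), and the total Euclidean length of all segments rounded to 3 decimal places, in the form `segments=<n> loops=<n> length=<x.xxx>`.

cell (0,0): code 0100 → (0.727,1.000)–(1.000,0.758)
cell (0,1): code 1100 → (0.568,2.000)–(0.727,1.000)
cell (0,2): code 1000 → (1.000,2.453)–(0.568,2.000)
cell (1,0): code 0110 → (1.000,0.758)–(2.000,0.834)
cell (1,2): code 1001 → (2.000,2.372)–(1.000,2.453)
cell (2,0): code 0010 → (2.000,0.834)–(2.172,1.000)
cell (2,1): code 0011 → (2.172,1.000)–(2.325,2.000)
cell (2,2): code 0001 → (2.325,2.000)–(2.000,2.372)
total: 8 segments, chained into 1 closed loop(s), length Σ = 5.753846

segments=8 loops=1 length=5.754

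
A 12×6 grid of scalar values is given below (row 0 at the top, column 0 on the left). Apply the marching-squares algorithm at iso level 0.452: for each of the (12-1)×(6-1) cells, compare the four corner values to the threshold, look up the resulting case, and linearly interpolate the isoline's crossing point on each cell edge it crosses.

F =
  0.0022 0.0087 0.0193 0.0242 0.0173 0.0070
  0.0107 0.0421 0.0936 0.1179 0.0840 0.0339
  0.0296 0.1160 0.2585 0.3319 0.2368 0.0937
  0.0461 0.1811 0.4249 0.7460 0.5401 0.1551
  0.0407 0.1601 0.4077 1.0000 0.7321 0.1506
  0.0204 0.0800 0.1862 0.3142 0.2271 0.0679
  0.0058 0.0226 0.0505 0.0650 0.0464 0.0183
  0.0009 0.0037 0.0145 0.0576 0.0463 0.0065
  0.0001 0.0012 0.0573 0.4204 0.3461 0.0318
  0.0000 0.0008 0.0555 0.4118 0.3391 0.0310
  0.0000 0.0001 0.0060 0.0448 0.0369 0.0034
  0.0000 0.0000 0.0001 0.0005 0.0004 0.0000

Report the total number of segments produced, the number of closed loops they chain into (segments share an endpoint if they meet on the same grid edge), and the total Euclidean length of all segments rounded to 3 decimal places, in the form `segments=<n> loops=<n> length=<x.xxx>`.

segments=8 loops=1 length=7.631

cell (2,2): code 0100 → (2.290,3.000)–(3.000,2.084)
cell (2,3): code 1100 → (2.710,4.000)–(2.290,3.000)
cell (2,4): code 1000 → (3.000,4.229)–(2.710,4.000)
cell (3,2): code 0110 → (3.000,2.084)–(4.000,2.075)
cell (3,4): code 1001 → (4.000,4.482)–(3.000,4.229)
cell (4,2): code 0010 → (4.000,2.075)–(4.799,3.000)
cell (4,3): code 0011 → (4.799,3.000)–(4.555,4.000)
cell (4,4): code 0001 → (4.555,4.000)–(4.000,4.482)
total: 8 segments, chained into 1 closed loop(s), length Σ = 7.630897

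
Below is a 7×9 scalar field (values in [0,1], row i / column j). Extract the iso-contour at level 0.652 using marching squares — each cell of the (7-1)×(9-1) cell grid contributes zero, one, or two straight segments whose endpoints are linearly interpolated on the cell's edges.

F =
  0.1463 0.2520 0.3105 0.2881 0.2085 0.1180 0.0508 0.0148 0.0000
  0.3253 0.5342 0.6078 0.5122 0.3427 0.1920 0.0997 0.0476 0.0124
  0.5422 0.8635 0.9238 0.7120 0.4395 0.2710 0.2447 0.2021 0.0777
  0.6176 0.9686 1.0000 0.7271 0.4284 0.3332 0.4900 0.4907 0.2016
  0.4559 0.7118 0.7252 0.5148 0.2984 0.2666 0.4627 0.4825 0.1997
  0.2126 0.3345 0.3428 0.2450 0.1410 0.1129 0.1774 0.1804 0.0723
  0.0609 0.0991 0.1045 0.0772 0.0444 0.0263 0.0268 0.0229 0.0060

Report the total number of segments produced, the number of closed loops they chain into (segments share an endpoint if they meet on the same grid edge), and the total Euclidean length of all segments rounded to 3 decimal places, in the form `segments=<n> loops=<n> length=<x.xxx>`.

segments=12 loops=1 length=9.726

cell (1,0): code 0100 → (1.358,1.000)–(2.000,0.342)
cell (1,1): code 1100 → (1.140,2.000)–(1.358,1.000)
cell (1,2): code 1100 → (1.700,3.000)–(1.140,2.000)
cell (1,3): code 1000 → (2.000,3.220)–(1.700,3.000)
cell (2,0): code 0110 → (2.000,0.342)–(3.000,0.098)
cell (2,3): code 1001 → (3.000,3.251)–(2.000,3.220)
cell (3,0): code 0110 → (3.000,0.098)–(4.000,0.766)
cell (3,2): code 1011 → (4.000,2.348)–(3.354,3.000)
cell (3,3): code 0001 → (3.354,3.000)–(3.000,3.251)
cell (4,0): code 0010 → (4.000,0.766)–(4.158,1.000)
cell (4,1): code 0011 → (4.158,1.000)–(4.191,2.000)
cell (4,2): code 0001 → (4.191,2.000)–(4.000,2.348)
total: 12 segments, chained into 1 closed loop(s), length Σ = 9.726147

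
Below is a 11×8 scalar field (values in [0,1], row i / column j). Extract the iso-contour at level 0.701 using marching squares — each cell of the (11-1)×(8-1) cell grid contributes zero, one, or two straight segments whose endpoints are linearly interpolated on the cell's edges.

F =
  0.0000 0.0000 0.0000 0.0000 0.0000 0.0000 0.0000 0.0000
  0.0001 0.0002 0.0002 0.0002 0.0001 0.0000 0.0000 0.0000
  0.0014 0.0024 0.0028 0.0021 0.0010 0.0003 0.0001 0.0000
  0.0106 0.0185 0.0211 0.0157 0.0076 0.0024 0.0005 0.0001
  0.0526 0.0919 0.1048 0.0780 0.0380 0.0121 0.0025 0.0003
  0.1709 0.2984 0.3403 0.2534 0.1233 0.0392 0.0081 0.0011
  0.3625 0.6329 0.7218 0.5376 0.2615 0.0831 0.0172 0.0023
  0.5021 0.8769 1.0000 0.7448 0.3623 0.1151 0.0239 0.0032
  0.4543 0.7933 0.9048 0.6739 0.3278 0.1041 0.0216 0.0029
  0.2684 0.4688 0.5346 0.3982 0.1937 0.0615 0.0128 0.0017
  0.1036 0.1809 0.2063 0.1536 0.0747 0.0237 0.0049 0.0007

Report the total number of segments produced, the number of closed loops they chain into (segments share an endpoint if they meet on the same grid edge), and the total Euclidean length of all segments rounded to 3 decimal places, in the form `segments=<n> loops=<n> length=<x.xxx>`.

segments=12 loops=1 length=7.985

cell (5,1): code 0100 → (5.945,2.000)–(6.000,1.766)
cell (5,2): code 1000 → (6.000,2.113)–(5.945,2.000)
cell (6,0): code 0100 → (6.279,1.000)–(7.000,0.531)
cell (6,1): code 1110 → (6.000,1.766)–(6.279,1.000)
cell (6,2): code 1101 → (6.789,3.000)–(6.000,2.113)
cell (6,3): code 1000 → (7.000,3.115)–(6.789,3.000)
cell (7,0): code 0110 → (7.000,0.531)–(8.000,0.728)
cell (7,2): code 1011 → (8.000,2.883)–(7.618,3.000)
cell (7,3): code 0001 → (7.618,3.000)–(7.000,3.115)
cell (8,0): code 0010 → (8.000,0.728)–(8.284,1.000)
cell (8,1): code 0011 → (8.284,1.000)–(8.551,2.000)
cell (8,2): code 0001 → (8.551,2.000)–(8.000,2.883)
total: 12 segments, chained into 1 closed loop(s), length Σ = 7.984627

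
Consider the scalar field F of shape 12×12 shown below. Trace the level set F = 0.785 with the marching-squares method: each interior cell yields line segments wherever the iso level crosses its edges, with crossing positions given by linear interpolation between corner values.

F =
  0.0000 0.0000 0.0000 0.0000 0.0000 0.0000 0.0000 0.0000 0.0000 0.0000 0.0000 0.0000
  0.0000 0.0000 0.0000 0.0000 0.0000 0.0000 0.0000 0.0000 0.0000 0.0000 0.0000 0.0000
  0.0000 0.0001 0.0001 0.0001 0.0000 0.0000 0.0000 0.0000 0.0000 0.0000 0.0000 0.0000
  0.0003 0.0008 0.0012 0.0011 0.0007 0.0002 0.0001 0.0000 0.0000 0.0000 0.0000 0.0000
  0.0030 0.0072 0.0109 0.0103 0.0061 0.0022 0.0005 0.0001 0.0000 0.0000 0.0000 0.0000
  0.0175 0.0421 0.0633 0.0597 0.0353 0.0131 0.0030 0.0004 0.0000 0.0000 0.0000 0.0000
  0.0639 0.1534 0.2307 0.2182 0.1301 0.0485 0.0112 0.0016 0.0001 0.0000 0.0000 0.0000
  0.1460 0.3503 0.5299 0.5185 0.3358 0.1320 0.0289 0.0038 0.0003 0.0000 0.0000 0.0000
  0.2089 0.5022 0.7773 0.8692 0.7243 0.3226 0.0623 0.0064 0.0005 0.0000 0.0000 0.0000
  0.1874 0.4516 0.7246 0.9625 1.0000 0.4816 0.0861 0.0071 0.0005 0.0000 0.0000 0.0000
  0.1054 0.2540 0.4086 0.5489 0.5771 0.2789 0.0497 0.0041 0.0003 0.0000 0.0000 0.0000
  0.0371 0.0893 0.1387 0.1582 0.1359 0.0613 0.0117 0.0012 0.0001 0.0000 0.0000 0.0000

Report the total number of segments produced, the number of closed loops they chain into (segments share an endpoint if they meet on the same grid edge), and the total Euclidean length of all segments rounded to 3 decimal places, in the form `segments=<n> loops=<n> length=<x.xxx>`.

cell (7,2): code 0100 → (7.760,3.000)–(8.000,2.084)
cell (7,3): code 1000 → (8.000,3.581)–(7.760,3.000)
cell (8,2): code 0110 → (8.000,2.084)–(9.000,2.254)
cell (8,3): code 1101 → (8.220,4.000)–(8.000,3.581)
cell (8,4): code 1000 → (9.000,4.415)–(8.220,4.000)
cell (9,2): code 0010 → (9.000,2.254)–(9.429,3.000)
cell (9,3): code 0011 → (9.429,3.000)–(9.508,4.000)
cell (9,4): code 0001 → (9.508,4.000)–(9.000,4.415)
total: 8 segments, chained into 1 closed loop(s), length Σ = 6.466722

segments=8 loops=1 length=6.467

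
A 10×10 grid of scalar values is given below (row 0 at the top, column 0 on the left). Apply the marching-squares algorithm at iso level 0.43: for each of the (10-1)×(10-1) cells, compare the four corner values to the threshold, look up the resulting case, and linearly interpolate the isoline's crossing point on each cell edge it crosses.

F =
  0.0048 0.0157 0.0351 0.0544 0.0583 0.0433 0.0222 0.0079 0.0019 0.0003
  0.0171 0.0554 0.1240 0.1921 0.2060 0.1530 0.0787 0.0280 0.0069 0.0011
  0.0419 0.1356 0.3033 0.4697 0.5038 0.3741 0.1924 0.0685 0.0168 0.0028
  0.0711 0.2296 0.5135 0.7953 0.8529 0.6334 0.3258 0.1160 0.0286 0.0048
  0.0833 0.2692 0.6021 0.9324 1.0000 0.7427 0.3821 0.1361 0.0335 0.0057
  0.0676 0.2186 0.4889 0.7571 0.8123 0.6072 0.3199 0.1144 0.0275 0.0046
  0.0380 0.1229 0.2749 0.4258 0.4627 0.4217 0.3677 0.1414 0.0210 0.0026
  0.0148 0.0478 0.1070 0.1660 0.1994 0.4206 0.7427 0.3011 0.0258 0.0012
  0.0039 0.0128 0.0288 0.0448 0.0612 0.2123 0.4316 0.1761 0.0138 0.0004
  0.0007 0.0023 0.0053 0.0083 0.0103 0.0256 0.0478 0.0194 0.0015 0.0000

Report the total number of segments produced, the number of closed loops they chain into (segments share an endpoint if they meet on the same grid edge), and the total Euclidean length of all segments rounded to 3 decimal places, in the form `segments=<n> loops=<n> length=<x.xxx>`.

cell (1,2): code 0100 → (1.857,3.000)–(2.000,2.761)
cell (1,3): code 1100 → (1.752,4.000)–(1.857,3.000)
cell (1,4): code 1000 → (2.000,4.569)–(1.752,4.000)
cell (2,1): code 0100 → (2.603,2.000)–(3.000,1.706)
cell (2,2): code 1110 → (2.000,2.761)–(2.603,2.000)
cell (2,4): code 1101 → (2.216,5.000)–(2.000,4.569)
cell (2,5): code 1000 → (3.000,5.661)–(2.216,5.000)
cell (3,1): code 0110 → (3.000,1.706)–(4.000,1.483)
cell (3,5): code 1001 → (4.000,5.867)–(3.000,5.661)
cell (4,1): code 0110 → (4.000,1.483)–(5.000,1.782)
cell (4,5): code 1001 → (5.000,5.617)–(4.000,5.867)
cell (5,1): code 0010 → (5.000,1.782)–(5.275,2.000)
cell (5,2): code 0011 → (5.275,2.000)–(5.987,3.000)
cell (5,3): code 0111 → (5.987,3.000)–(6.000,3.114)
cell (5,4): code 1011 → (6.000,4.798)–(5.955,5.000)
cell (5,5): code 0001 → (5.955,5.000)–(5.000,5.617)
cell (6,3): code 0010 → (6.000,3.114)–(6.124,4.000)
cell (6,4): code 0001 → (6.124,4.000)–(6.000,4.798)
cell (6,5): code 0100 → (6.166,6.000)–(7.000,5.029)
cell (6,6): code 1000 → (7.000,6.708)–(6.166,6.000)
cell (7,5): code 0110 → (7.000,5.029)–(8.000,5.993)
cell (7,6): code 1001 → (8.000,6.006)–(7.000,6.708)
cell (8,5): code 0010 → (8.000,5.993)–(8.004,6.000)
cell (8,6): code 0001 → (8.004,6.000)–(8.000,6.006)
total: 24 segments, chained into 2 closed loop(s), length Σ = 18.737297

segments=24 loops=2 length=18.737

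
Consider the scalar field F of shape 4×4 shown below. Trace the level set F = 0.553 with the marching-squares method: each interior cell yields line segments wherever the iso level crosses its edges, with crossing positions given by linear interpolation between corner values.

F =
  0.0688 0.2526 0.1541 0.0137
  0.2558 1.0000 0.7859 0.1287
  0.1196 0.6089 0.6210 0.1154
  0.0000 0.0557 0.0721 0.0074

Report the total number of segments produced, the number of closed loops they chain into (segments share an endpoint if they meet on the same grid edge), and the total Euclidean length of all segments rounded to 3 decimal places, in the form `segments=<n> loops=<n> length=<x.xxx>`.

cell (0,0): code 0100 → (0.402,1.000)–(1.000,0.399)
cell (0,1): code 1100 → (0.631,2.000)–(0.402,1.000)
cell (0,2): code 1000 → (1.000,2.354)–(0.631,2.000)
cell (1,0): code 0110 → (1.000,0.399)–(2.000,0.886)
cell (1,2): code 1001 → (2.000,2.134)–(1.000,2.354)
cell (2,0): code 0010 → (2.000,0.886)–(2.101,1.000)
cell (2,1): code 0011 → (2.101,1.000)–(2.124,2.000)
cell (2,2): code 0001 → (2.124,2.000)–(2.000,2.134)
total: 8 segments, chained into 1 closed loop(s), length Σ = 5.856499

segments=8 loops=1 length=5.856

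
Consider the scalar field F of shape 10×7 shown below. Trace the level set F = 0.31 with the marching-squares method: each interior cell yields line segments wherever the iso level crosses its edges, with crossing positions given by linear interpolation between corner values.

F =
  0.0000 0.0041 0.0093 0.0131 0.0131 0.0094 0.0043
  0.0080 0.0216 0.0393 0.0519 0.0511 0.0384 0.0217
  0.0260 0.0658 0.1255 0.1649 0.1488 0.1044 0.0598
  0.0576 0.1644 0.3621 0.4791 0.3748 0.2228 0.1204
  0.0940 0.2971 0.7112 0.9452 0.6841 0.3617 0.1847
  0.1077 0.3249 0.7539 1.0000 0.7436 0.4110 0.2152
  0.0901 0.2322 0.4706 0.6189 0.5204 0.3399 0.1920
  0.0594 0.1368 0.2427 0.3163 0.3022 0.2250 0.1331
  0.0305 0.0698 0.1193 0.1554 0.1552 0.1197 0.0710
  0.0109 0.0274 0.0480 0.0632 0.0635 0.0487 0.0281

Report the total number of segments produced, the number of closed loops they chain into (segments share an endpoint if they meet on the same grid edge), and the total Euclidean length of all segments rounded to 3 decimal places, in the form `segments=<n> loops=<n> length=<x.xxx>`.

segments=20 loops=1 length=14.224

cell (2,1): code 0100 → (2.780,2.000)–(3.000,1.736)
cell (2,2): code 1100 → (2.462,3.000)–(2.780,2.000)
cell (2,3): code 1100 → (2.713,4.000)–(2.462,3.000)
cell (2,4): code 1000 → (3.000,4.426)–(2.713,4.000)
cell (3,1): code 0110 → (3.000,1.736)–(4.000,1.031)
cell (3,4): code 1101 → (3.628,5.000)–(3.000,4.426)
cell (3,5): code 1000 → (4.000,5.292)–(3.628,5.000)
cell (4,0): code 0100 → (4.464,1.000)–(5.000,0.931)
cell (4,1): code 1110 → (4.000,1.031)–(4.464,1.000)
cell (4,5): code 1001 → (5.000,5.516)–(4.000,5.292)
cell (5,0): code 0010 → (5.000,0.931)–(5.161,1.000)
cell (5,1): code 0111 → (5.161,1.000)–(6.000,1.326)
cell (5,5): code 1001 → (6.000,5.202)–(5.000,5.516)
cell (6,1): code 0010 → (6.000,1.326)–(6.705,2.000)
cell (6,2): code 0111 → (6.705,2.000)–(7.000,2.914)
cell (6,3): code 1011 → (7.000,3.447)–(6.964,4.000)
cell (6,4): code 0011 → (6.964,4.000)–(6.260,5.000)
cell (6,5): code 0001 → (6.260,5.000)–(6.000,5.202)
cell (7,2): code 0010 → (7.000,2.914)–(7.039,3.000)
cell (7,3): code 0001 → (7.039,3.000)–(7.000,3.447)
total: 20 segments, chained into 1 closed loop(s), length Σ = 14.223649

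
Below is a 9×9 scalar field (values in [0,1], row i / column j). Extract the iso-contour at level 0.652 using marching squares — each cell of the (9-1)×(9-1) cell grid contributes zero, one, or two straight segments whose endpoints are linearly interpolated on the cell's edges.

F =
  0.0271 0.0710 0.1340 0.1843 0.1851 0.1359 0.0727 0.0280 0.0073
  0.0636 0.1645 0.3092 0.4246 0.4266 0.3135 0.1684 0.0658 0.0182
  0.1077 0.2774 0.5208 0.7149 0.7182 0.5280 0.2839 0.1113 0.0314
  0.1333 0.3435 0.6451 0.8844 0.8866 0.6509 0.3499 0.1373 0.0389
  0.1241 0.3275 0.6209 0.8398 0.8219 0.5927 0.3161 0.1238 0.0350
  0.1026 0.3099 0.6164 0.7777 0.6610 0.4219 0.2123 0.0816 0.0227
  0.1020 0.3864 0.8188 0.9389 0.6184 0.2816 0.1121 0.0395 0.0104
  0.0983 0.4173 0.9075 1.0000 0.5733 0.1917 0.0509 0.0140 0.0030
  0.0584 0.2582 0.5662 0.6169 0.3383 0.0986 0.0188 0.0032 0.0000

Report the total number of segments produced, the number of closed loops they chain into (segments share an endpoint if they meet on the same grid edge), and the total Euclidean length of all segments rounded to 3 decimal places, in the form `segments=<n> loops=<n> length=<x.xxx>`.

segments=18 loops=1 length=15.812

cell (1,2): code 0100 → (1.783,3.000)–(2.000,2.676)
cell (1,3): code 1100 → (1.773,4.000)–(1.783,3.000)
cell (1,4): code 1000 → (2.000,4.348)–(1.773,4.000)
cell (2,2): code 0110 → (2.000,2.676)–(3.000,2.029)
cell (2,4): code 1001 → (3.000,4.995)–(2.000,4.348)
cell (3,2): code 0110 → (3.000,2.029)–(4.000,2.142)
cell (3,4): code 1001 → (4.000,4.741)–(3.000,4.995)
cell (4,2): code 0110 → (4.000,2.142)–(5.000,2.221)
cell (4,4): code 1001 → (5.000,4.038)–(4.000,4.741)
cell (5,1): code 0100 → (5.176,2.000)–(6.000,1.614)
cell (5,2): code 1110 → (5.000,2.221)–(5.176,2.000)
cell (5,3): code 1011 → (6.000,3.895)–(5.211,4.000)
cell (5,4): code 0001 → (5.211,4.000)–(5.000,4.038)
cell (6,1): code 0110 → (6.000,1.614)–(7.000,1.479)
cell (6,3): code 1001 → (7.000,3.816)–(6.000,3.895)
cell (7,1): code 0010 → (7.000,1.479)–(7.749,2.000)
cell (7,2): code 0011 → (7.749,2.000)–(7.908,3.000)
cell (7,3): code 0001 → (7.908,3.000)–(7.000,3.816)
total: 18 segments, chained into 1 closed loop(s), length Σ = 15.812080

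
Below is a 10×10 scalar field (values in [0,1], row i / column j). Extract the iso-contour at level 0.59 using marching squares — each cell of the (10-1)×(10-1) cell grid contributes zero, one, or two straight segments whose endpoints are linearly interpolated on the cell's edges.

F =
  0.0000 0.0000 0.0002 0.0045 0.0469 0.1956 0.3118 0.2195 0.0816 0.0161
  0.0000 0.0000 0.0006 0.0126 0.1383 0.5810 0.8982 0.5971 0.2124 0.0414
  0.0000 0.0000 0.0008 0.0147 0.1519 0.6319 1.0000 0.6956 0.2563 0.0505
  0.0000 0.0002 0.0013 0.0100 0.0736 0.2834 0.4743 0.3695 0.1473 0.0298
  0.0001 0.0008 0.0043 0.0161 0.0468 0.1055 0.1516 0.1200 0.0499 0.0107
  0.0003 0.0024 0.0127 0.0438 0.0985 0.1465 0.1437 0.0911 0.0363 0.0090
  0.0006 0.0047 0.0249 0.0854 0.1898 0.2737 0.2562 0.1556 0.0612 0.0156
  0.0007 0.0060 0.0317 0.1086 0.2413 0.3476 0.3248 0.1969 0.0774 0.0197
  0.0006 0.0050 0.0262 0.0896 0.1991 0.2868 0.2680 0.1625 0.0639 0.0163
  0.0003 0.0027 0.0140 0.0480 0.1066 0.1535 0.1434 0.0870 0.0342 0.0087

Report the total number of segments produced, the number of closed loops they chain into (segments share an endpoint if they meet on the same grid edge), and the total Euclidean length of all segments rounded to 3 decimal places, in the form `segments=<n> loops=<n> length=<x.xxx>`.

segments=10 loops=1 length=7.132

cell (0,5): code 0100 → (0.474,6.000)–(1.000,5.028)
cell (0,6): code 1100 → (0.981,7.000)–(0.474,6.000)
cell (0,7): code 1000 → (1.000,7.018)–(0.981,7.000)
cell (1,4): code 0100 → (1.177,5.000)–(2.000,4.913)
cell (1,5): code 1110 → (1.000,5.028)–(1.177,5.000)
cell (1,7): code 1001 → (2.000,7.240)–(1.000,7.018)
cell (2,4): code 0010 → (2.000,4.913)–(2.120,5.000)
cell (2,5): code 0011 → (2.120,5.000)–(2.780,6.000)
cell (2,6): code 0011 → (2.780,6.000)–(2.324,7.000)
cell (2,7): code 0001 → (2.324,7.000)–(2.000,7.240)
total: 10 segments, chained into 1 closed loop(s), length Σ = 7.132264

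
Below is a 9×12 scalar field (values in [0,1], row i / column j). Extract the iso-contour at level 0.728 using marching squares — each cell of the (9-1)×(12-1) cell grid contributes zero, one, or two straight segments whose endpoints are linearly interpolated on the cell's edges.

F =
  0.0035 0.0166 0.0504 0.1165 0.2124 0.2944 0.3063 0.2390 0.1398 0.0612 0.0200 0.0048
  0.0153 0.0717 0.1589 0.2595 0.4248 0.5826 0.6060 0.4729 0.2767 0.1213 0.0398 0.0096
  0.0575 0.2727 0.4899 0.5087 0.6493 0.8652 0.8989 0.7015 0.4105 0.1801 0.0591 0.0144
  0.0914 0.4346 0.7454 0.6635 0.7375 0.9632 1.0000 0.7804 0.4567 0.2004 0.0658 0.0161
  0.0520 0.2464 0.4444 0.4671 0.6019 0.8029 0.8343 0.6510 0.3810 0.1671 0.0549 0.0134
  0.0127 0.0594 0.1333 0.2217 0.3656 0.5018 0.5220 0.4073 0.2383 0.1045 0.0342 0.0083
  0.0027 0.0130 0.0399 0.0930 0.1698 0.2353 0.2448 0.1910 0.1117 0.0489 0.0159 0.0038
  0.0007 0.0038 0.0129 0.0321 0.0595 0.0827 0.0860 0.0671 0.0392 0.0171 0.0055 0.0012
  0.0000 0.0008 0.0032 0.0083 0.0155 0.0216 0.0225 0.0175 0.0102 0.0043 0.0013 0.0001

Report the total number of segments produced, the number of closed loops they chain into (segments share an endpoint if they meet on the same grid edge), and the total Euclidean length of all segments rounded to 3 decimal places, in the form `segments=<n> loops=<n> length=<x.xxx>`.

segments=18 loops=2 length=10.194

cell (1,4): code 0100 → (1.515,5.000)–(2.000,4.365)
cell (1,5): code 1100 → (1.417,6.000)–(1.515,5.000)
cell (1,6): code 1000 → (2.000,6.866)–(1.417,6.000)
cell (2,1): code 0100 → (2.932,2.000)–(3.000,1.944)
cell (2,2): code 1000 → (3.000,2.212)–(2.932,2.000)
cell (2,3): code 0100 → (2.892,4.000)–(3.000,3.872)
cell (2,4): code 1110 → (2.000,4.365)–(2.892,4.000)
cell (2,6): code 1101 → (2.336,7.000)–(2.000,6.866)
cell (2,7): code 1000 → (3.000,7.162)–(2.336,7.000)
cell (3,1): code 0010 → (3.000,1.944)–(3.058,2.000)
cell (3,2): code 0001 → (3.058,2.000)–(3.000,2.212)
cell (3,3): code 0010 → (3.000,3.872)–(3.070,4.000)
cell (3,4): code 0111 → (3.070,4.000)–(4.000,4.627)
cell (3,6): code 1011 → (4.000,6.580)–(3.405,7.000)
cell (3,7): code 0001 → (3.405,7.000)–(3.000,7.162)
cell (4,4): code 0010 → (4.000,4.627)–(4.249,5.000)
cell (4,5): code 0011 → (4.249,5.000)–(4.340,6.000)
cell (4,6): code 0001 → (4.340,6.000)–(4.000,6.580)
total: 18 segments, chained into 2 closed loop(s), length Σ = 10.194342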